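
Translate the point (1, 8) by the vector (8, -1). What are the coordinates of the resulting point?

Translation by (8, -1) (homogeneous matrix [[1, 0, 8], [0, 1, -1], [0, 0, 1]]):
x' = 1 + 8 = 9
y' = 8 + -1 = 7
Result: (9, 7)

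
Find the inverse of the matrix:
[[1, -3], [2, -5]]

For [[a,b],[c,d]], inverse = (1/det)·[[d,-b],[-c,a]]
det = (1)(-5) - (-3)(2) = -5 - -6 = 1
Inverse = [[-5, 3], [-2, 1]]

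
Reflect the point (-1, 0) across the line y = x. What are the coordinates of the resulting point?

Reflection across line y = x: (-1, 0) → (0, -1)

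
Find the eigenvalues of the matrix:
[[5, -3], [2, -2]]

Characteristic equation: det(A - λI) = 0
λ² - (trace)λ + (det) = 0
trace = 5 + -2 = 3, det = (5)(-2) - (-3)(2) = -4
λ² - (3)λ + (-4) = 0
λ = (3 ± √((3)² - 4·(-4))) / 2 = (3 ± √25) / 2
Solving: λ = -1, 4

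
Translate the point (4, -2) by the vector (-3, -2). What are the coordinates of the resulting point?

Translation by (-3, -2) (homogeneous matrix [[1, 0, -3], [0, 1, -2], [0, 0, 1]]):
x' = 4 + -3 = 1
y' = -2 + -2 = -4
Result: (1, -4)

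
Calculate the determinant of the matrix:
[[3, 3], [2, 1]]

For a 2×2 matrix [[a, b], [c, d]], det = ad - bc
det = (3)(1) - (3)(2) = 3 - 6 = -3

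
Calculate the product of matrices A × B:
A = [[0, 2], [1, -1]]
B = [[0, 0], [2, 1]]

Matrix multiplication:
C[0][0] = 0×0 + 2×2 = 4
C[0][1] = 0×0 + 2×1 = 2
C[1][0] = 1×0 + -1×2 = -2
C[1][1] = 1×0 + -1×1 = -1
Result: [[4, 2], [-2, -1]]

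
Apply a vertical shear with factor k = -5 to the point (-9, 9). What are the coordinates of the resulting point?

Shear matrix for vertical shear with factor k = -5:
[[1, 0], [-5, 1]]
Result: (-9, 9) → (-9, 54)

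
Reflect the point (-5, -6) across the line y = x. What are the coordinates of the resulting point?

Reflection across line y = x: (-5, -6) → (-6, -5)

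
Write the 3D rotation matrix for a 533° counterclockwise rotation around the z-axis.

Rotation matrix for counterclockwise 533° around z-axis:
cos(533°) = -0.9925, sin(533°) = 0.1219
Result: [[-0.9925, -0.1219, 0], [0.1219, -0.9925, 0], [0, 0, 1]]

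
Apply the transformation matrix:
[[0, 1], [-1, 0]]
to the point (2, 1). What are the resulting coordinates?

Matrix multiplication:
[[0, 1], [-1, 0]] × [2, 1]ᵀ
= [(0)(2) + (1)(1), (-1)(2) + (0)(1)]ᵀ
= [1, -2]ᵀ
Result: (1, -2)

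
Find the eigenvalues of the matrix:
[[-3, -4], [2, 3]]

Characteristic equation: det(A - λI) = 0
λ² - (trace)λ + (det) = 0
trace = -3 + 3 = 0, det = (-3)(3) - (-4)(2) = -1
λ² - (0)λ + (-1) = 0
λ = (0 ± √((0)² - 4·(-1))) / 2 = (0 ± √4) / 2
Solving: λ = -1, 1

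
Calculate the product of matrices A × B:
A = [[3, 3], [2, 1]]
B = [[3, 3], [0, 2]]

Matrix multiplication:
C[0][0] = 3×3 + 3×0 = 9
C[0][1] = 3×3 + 3×2 = 15
C[1][0] = 2×3 + 1×0 = 6
C[1][1] = 2×3 + 1×2 = 8
Result: [[9, 15], [6, 8]]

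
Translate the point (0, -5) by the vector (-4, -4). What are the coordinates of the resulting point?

Translation by (-4, -4) (homogeneous matrix [[1, 0, -4], [0, 1, -4], [0, 0, 1]]):
x' = 0 + -4 = -4
y' = -5 + -4 = -9
Result: (-4, -9)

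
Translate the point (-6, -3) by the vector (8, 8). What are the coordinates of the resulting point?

Translation by (8, 8) (homogeneous matrix [[1, 0, 8], [0, 1, 8], [0, 0, 1]]):
x' = -6 + 8 = 2
y' = -3 + 8 = 5
Result: (2, 5)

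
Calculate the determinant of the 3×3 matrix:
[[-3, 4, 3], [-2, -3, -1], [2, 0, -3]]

Expansion along first row:
det = -3·det([[-3,-1],[0,-3]]) - 4·det([[-2,-1],[2,-3]]) + 3·det([[-2,-3],[2,0]])
    = -3·(-3·-3 - -1·0) - 4·(-2·-3 - -1·2) + 3·(-2·0 - -3·2)
    = -3·9 - 4·8 + 3·6
    = -27 + -32 + 18 = -41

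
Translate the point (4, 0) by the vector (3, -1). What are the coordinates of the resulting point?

Translation by (3, -1) (homogeneous matrix [[1, 0, 3], [0, 1, -1], [0, 0, 1]]):
x' = 4 + 3 = 7
y' = 0 + -1 = -1
Result: (7, -1)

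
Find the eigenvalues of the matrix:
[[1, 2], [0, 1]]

Characteristic equation: det(A - λI) = 0
λ² - (trace)λ + (det) = 0
trace = 1 + 1 = 2, det = (1)(1) - (2)(0) = 1
λ² - (2)λ + (1) = 0
λ = (2 ± √((2)² - 4·(1))) / 2 = (2 ± √0) / 2
Solving: λ = 1, 1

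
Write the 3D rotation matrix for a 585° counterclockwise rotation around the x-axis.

Rotation matrix for counterclockwise 585° around x-axis:
cos(585°) = -√2/2, sin(585°) = -√2/2
Result: [[1, 0, 0], [0, -√2/2, √2/2], [0, -√2/2, -√2/2]]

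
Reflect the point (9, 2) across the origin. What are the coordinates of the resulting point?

Reflection across origin: (9, 2) → (-9, -2)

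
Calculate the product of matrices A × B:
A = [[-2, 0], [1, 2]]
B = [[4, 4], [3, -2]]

Matrix multiplication:
C[0][0] = -2×4 + 0×3 = -8
C[0][1] = -2×4 + 0×-2 = -8
C[1][0] = 1×4 + 2×3 = 10
C[1][1] = 1×4 + 2×-2 = 0
Result: [[-8, -8], [10, 0]]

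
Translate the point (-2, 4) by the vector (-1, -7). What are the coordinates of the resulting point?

Translation by (-1, -7) (homogeneous matrix [[1, 0, -1], [0, 1, -7], [0, 0, 1]]):
x' = -2 + -1 = -3
y' = 4 + -7 = -3
Result: (-3, -3)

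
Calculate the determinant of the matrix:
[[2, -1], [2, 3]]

For a 2×2 matrix [[a, b], [c, d]], det = ad - bc
det = (2)(3) - (-1)(2) = 6 - -2 = 8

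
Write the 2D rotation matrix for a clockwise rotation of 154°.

Rotation matrix formula: [[cos θ, -sin θ], [sin θ, cos θ]]
A clockwise rotation by 154° is equivalent to a counterclockwise rotation by -154°.
For θ = -154°:
cos(-154°) = -0.8988
sin(-154°) = -0.4384
Result: [[-0.8988, 0.4384], [-0.4384, -0.8988]]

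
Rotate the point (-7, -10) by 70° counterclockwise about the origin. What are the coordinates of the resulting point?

Rotation matrix for 70°: [[cos 70°, -sin 70°], [sin 70°, cos 70°]] ≈ [[0.342020, -0.939693], [0.939693, 0.342020]]
[[0.342020, -0.939693], [0.939693, 0.342020]] × [-7, -10]ᵀ ≈ [7.0028, -9.9980]ᵀ
Result: (7.0028, -9.9980)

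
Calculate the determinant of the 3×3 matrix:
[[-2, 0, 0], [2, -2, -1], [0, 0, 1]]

Expansion along first row:
det = -2·det([[-2,-1],[0,1]]) - 0·det([[2,-1],[0,1]]) + 0·det([[2,-2],[0,0]])
    = -2·(-2·1 - -1·0) - 0·(2·1 - -1·0) + 0·(2·0 - -2·0)
    = -2·-2 - 0·2 + 0·0
    = 4 + 0 + 0 = 4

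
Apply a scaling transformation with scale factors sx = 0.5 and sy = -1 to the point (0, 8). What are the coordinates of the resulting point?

Scaling matrix:
[[0.50, 0], [0, -1]]
Result: (0 × 0.5, 8 × -1) = (0, -8)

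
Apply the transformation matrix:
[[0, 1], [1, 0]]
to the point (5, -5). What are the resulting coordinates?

Matrix multiplication:
[[0, 1], [1, 0]] × [5, -5]ᵀ
= [(0)(5) + (1)(-5), (1)(5) + (0)(-5)]ᵀ
= [-5, 5]ᵀ
Result: (-5, 5)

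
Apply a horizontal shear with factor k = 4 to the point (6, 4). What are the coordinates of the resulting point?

Shear matrix for horizontal shear with factor k = 4:
[[1, 4], [0, 1]]
Result: (6, 4) → (22, 4)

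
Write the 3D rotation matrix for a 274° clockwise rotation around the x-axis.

Rotation matrix for clockwise 274° around x-axis:
A clockwise rotation by 274° is a counterclockwise rotation by -274°.
cos(-274°) = 0.0698, sin(-274°) = 0.9976
Result: [[1, 0, 0], [0, 0.0698, -0.9976], [0, 0.9976, 0.0698]]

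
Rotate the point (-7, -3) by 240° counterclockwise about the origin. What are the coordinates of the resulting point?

Rotation matrix for 240°: [[cos 240°, -sin 240°], [sin 240°, cos 240°]] ≈ [[-0.500000, 0.866025], [-0.866025, -0.500000]]
[[-0.500000, 0.866025], [-0.866025, -0.500000]] × [-7, -3]ᵀ ≈ [0.9019, 7.5622]ᵀ
Result: (0.9019, 7.5622)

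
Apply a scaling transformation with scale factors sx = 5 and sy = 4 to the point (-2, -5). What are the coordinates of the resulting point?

Scaling matrix:
[[5, 0], [0, 4]]
Result: (-2 × 5, -5 × 4) = (-10, -20)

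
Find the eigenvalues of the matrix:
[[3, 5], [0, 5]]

Characteristic equation: det(A - λI) = 0
λ² - (trace)λ + (det) = 0
trace = 3 + 5 = 8, det = (3)(5) - (5)(0) = 15
λ² - (8)λ + (15) = 0
λ = (8 ± √((8)² - 4·(15))) / 2 = (8 ± √4) / 2
Solving: λ = 3, 5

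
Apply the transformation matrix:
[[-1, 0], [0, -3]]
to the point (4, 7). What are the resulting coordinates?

Matrix multiplication:
[[-1, 0], [0, -3]] × [4, 7]ᵀ
= [(-1)(4) + (0)(7), (0)(4) + (-3)(7)]ᵀ
= [-4, -21]ᵀ
Result: (-4, -21)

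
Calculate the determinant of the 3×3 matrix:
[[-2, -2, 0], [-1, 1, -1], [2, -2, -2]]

Expansion along first row:
det = -2·det([[1,-1],[-2,-2]]) - -2·det([[-1,-1],[2,-2]]) + 0·det([[-1,1],[2,-2]])
    = -2·(1·-2 - -1·-2) - -2·(-1·-2 - -1·2) + 0·(-1·-2 - 1·2)
    = -2·-4 - -2·4 + 0·0
    = 8 + 8 + 0 = 16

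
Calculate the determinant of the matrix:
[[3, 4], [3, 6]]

For a 2×2 matrix [[a, b], [c, d]], det = ad - bc
det = (3)(6) - (4)(3) = 18 - 12 = 6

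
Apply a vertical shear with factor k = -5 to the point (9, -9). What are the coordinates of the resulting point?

Shear matrix for vertical shear with factor k = -5:
[[1, 0], [-5, 1]]
Result: (9, -9) → (9, -54)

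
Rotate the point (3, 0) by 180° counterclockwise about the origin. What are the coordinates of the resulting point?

Rotation matrix for 180°: [[cos 180°, -sin 180°], [sin 180°, cos 180°]] = [[-1, 0], [0, -1]]
[[-1, 0], [0, -1]] × [3, 0]ᵀ = [-3, 0]ᵀ
Result: (-3, 0)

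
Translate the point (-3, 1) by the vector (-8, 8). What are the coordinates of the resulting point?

Translation by (-8, 8) (homogeneous matrix [[1, 0, -8], [0, 1, 8], [0, 0, 1]]):
x' = -3 + -8 = -11
y' = 1 + 8 = 9
Result: (-11, 9)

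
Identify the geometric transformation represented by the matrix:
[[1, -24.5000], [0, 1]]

This matrix represents: horizontal shear with factor -24.5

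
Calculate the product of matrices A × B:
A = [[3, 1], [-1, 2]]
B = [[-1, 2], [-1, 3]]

Matrix multiplication:
C[0][0] = 3×-1 + 1×-1 = -4
C[0][1] = 3×2 + 1×3 = 9
C[1][0] = -1×-1 + 2×-1 = -1
C[1][1] = -1×2 + 2×3 = 4
Result: [[-4, 9], [-1, 4]]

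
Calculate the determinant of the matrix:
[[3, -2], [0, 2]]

For a 2×2 matrix [[a, b], [c, d]], det = ad - bc
det = (3)(2) - (-2)(0) = 6 - 0 = 6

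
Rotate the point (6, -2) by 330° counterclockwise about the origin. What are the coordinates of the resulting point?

Rotation matrix for 330°: [[cos 330°, -sin 330°], [sin 330°, cos 330°]] ≈ [[0.866025, 0.500000], [-0.500000, 0.866025]]
[[0.866025, 0.500000], [-0.500000, 0.866025]] × [6, -2]ᵀ ≈ [4.1962, -4.7321]ᵀ
Result: (4.1962, -4.7321)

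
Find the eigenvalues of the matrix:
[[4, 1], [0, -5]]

Characteristic equation: det(A - λI) = 0
λ² - (trace)λ + (det) = 0
trace = 4 + -5 = -1, det = (4)(-5) - (1)(0) = -20
λ² - (-1)λ + (-20) = 0
λ = (-1 ± √((-1)² - 4·(-20))) / 2 = (-1 ± √81) / 2
Solving: λ = -5, 4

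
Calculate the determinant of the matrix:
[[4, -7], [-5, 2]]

For a 2×2 matrix [[a, b], [c, d]], det = ad - bc
det = (4)(2) - (-7)(-5) = 8 - 35 = -27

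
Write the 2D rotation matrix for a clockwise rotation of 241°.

Rotation matrix formula: [[cos θ, -sin θ], [sin θ, cos θ]]
A clockwise rotation by 241° is equivalent to a counterclockwise rotation by -241°.
For θ = -241°:
cos(-241°) = -0.4848
sin(-241°) = 0.8746
Result: [[-0.4848, -0.8746], [0.8746, -0.4848]]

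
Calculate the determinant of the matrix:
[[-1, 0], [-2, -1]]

For a 2×2 matrix [[a, b], [c, d]], det = ad - bc
det = (-1)(-1) - (0)(-2) = 1 - 0 = 1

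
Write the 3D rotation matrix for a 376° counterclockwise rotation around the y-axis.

Rotation matrix for counterclockwise 376° around y-axis:
cos(376°) = 0.9613, sin(376°) = 0.2756
Result: [[0.9613, 0, 0.2756], [0, 1, 0], [-0.2756, 0, 0.9613]]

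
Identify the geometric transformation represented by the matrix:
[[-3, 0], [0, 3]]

This matrix represents: non-uniform scaling by sx = -3, sy = 3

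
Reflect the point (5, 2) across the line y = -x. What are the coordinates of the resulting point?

Reflection across line y = -x: (5, 2) → (-2, -5)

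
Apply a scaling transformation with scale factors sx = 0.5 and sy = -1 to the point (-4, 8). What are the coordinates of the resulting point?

Scaling matrix:
[[0.50, 0], [0, -1]]
Result: (-4 × 0.5, 8 × -1) = (-2, -8)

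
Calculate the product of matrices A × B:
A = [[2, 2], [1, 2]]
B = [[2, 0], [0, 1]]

Matrix multiplication:
C[0][0] = 2×2 + 2×0 = 4
C[0][1] = 2×0 + 2×1 = 2
C[1][0] = 1×2 + 2×0 = 2
C[1][1] = 1×0 + 2×1 = 2
Result: [[4, 2], [2, 2]]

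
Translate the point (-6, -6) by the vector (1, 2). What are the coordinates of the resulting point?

Translation by (1, 2) (homogeneous matrix [[1, 0, 1], [0, 1, 2], [0, 0, 1]]):
x' = -6 + 1 = -5
y' = -6 + 2 = -4
Result: (-5, -4)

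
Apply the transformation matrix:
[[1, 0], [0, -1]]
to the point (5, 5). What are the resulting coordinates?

Matrix multiplication:
[[1, 0], [0, -1]] × [5, 5]ᵀ
= [(1)(5) + (0)(5), (0)(5) + (-1)(5)]ᵀ
= [5, -5]ᵀ
Result: (5, -5)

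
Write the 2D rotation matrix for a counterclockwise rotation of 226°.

Rotation matrix formula: [[cos θ, -sin θ], [sin θ, cos θ]]
For θ = 226°:
cos(226°) = -0.6947
sin(226°) = -0.7193
Result: [[-0.6947, 0.7193], [-0.7193, -0.6947]]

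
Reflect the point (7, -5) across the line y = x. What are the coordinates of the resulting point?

Reflection across line y = x: (7, -5) → (-5, 7)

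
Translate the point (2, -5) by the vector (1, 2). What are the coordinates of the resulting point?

Translation by (1, 2) (homogeneous matrix [[1, 0, 1], [0, 1, 2], [0, 0, 1]]):
x' = 2 + 1 = 3
y' = -5 + 2 = -3
Result: (3, -3)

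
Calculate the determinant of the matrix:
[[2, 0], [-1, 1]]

For a 2×2 matrix [[a, b], [c, d]], det = ad - bc
det = (2)(1) - (0)(-1) = 2 - 0 = 2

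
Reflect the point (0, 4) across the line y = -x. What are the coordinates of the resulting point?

Reflection across line y = -x: (0, 4) → (-4, 0)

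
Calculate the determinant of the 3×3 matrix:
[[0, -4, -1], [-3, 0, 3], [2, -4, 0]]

Expansion along first row:
det = 0·det([[0,3],[-4,0]]) - -4·det([[-3,3],[2,0]]) + -1·det([[-3,0],[2,-4]])
    = 0·(0·0 - 3·-4) - -4·(-3·0 - 3·2) + -1·(-3·-4 - 0·2)
    = 0·12 - -4·-6 + -1·12
    = 0 + -24 + -12 = -36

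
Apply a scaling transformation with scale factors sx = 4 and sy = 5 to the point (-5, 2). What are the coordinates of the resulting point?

Scaling matrix:
[[4, 0], [0, 5]]
Result: (-5 × 4, 2 × 5) = (-20, 10)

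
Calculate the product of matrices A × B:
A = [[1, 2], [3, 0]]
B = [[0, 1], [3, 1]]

Matrix multiplication:
C[0][0] = 1×0 + 2×3 = 6
C[0][1] = 1×1 + 2×1 = 3
C[1][0] = 3×0 + 0×3 = 0
C[1][1] = 3×1 + 0×1 = 3
Result: [[6, 3], [0, 3]]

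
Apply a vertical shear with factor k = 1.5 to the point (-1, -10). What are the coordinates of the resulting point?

Shear matrix for vertical shear with factor k = 1.5:
[[1, 0], [1.50, 1]]
Result: (-1, -10) → (-1, -11.5)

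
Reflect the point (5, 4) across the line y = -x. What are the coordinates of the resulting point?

Reflection across line y = -x: (5, 4) → (-4, -5)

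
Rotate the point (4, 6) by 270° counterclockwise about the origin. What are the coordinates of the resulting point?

Rotation matrix for 270°: [[cos 270°, -sin 270°], [sin 270°, cos 270°]] = [[0, 1], [-1, 0]]
[[0, 1], [-1, 0]] × [4, 6]ᵀ = [6, -4]ᵀ
Result: (6, -4)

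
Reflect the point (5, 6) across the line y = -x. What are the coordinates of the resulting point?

Reflection across line y = -x: (5, 6) → (-6, -5)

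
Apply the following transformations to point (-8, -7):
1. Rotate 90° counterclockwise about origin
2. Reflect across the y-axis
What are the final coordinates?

Step 1: Rotate 90° → (7, -8)
Step 2: Reflect across y-axis → (-7, -8)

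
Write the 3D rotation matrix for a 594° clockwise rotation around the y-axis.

Rotation matrix for clockwise 594° around y-axis:
A clockwise rotation by 594° is a counterclockwise rotation by -594°.
cos(-594°) = -0.5878, sin(-594°) = 0.8090
Result: [[-0.5878, 0, 0.8090], [0, 1, 0], [-0.8090, 0, -0.5878]]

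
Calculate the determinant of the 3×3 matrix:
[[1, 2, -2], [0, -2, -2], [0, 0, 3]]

Expansion along first row:
det = 1·det([[-2,-2],[0,3]]) - 2·det([[0,-2],[0,3]]) + -2·det([[0,-2],[0,0]])
    = 1·(-2·3 - -2·0) - 2·(0·3 - -2·0) + -2·(0·0 - -2·0)
    = 1·-6 - 2·0 + -2·0
    = -6 + 0 + 0 = -6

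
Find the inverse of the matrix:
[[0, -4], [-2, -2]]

For [[a,b],[c,d]], inverse = (1/det)·[[d,-b],[-c,a]]
det = (0)(-2) - (-4)(-2) = 0 - 8 = -8
Inverse = (1/-8)·[[-2, 4], [2, 0]]
= [[1/4, -1/2], [-1/4, 0]]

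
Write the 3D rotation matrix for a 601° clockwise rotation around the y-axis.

Rotation matrix for clockwise 601° around y-axis:
A clockwise rotation by 601° is a counterclockwise rotation by -601°.
cos(-601°) = -0.4848, sin(-601°) = 0.8746
Result: [[-0.4848, 0, 0.8746], [0, 1, 0], [-0.8746, 0, -0.4848]]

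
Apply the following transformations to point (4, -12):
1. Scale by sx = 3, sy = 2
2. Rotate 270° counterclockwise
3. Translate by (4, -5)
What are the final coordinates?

Step 1: Scale → (12, -24)
Step 2: Rotate 270° → (-24, -12)
Step 3: Translate → (-20, -17)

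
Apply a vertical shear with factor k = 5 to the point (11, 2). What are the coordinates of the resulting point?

Shear matrix for vertical shear with factor k = 5:
[[1, 0], [5, 1]]
Result: (11, 2) → (11, 57)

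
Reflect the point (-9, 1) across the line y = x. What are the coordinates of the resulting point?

Reflection across line y = x: (-9, 1) → (1, -9)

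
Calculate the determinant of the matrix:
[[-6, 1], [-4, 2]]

For a 2×2 matrix [[a, b], [c, d]], det = ad - bc
det = (-6)(2) - (1)(-4) = -12 - -4 = -8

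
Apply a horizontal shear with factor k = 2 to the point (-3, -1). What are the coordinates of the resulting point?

Shear matrix for horizontal shear with factor k = 2:
[[1, 2], [0, 1]]
Result: (-3, -1) → (-5, -1)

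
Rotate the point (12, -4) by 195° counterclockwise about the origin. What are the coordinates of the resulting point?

Rotation matrix for 195°: [[cos 195°, -sin 195°], [sin 195°, cos 195°]] ≈ [[-0.965926, 0.258819], [-0.258819, -0.965926]]
[[-0.965926, 0.258819], [-0.258819, -0.965926]] × [12, -4]ᵀ ≈ [-12.6264, 0.7579]ᵀ
Result: (-12.6264, 0.7579)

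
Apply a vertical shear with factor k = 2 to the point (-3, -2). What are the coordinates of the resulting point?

Shear matrix for vertical shear with factor k = 2:
[[1, 0], [2, 1]]
Result: (-3, -2) → (-3, -8)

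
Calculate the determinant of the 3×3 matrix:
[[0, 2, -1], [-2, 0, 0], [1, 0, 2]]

Expansion along first row:
det = 0·det([[0,0],[0,2]]) - 2·det([[-2,0],[1,2]]) + -1·det([[-2,0],[1,0]])
    = 0·(0·2 - 0·0) - 2·(-2·2 - 0·1) + -1·(-2·0 - 0·1)
    = 0·0 - 2·-4 + -1·0
    = 0 + 8 + 0 = 8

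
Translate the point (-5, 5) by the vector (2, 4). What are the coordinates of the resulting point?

Translation by (2, 4) (homogeneous matrix [[1, 0, 2], [0, 1, 4], [0, 0, 1]]):
x' = -5 + 2 = -3
y' = 5 + 4 = 9
Result: (-3, 9)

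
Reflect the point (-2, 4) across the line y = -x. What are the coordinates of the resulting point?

Reflection across line y = -x: (-2, 4) → (-4, 2)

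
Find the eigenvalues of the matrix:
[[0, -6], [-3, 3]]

Characteristic equation: det(A - λI) = 0
λ² - (trace)λ + (det) = 0
trace = 0 + 3 = 3, det = (0)(3) - (-6)(-3) = -18
λ² - (3)λ + (-18) = 0
λ = (3 ± √((3)² - 4·(-18))) / 2 = (3 ± √81) / 2
Solving: λ = -3, 6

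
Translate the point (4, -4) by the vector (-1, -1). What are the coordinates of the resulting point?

Translation by (-1, -1) (homogeneous matrix [[1, 0, -1], [0, 1, -1], [0, 0, 1]]):
x' = 4 + -1 = 3
y' = -4 + -1 = -5
Result: (3, -5)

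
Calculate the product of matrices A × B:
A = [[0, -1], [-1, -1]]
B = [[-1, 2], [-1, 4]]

Matrix multiplication:
C[0][0] = 0×-1 + -1×-1 = 1
C[0][1] = 0×2 + -1×4 = -4
C[1][0] = -1×-1 + -1×-1 = 2
C[1][1] = -1×2 + -1×4 = -6
Result: [[1, -4], [2, -6]]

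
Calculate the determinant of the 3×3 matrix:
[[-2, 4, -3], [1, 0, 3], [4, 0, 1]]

Expansion along first row:
det = -2·det([[0,3],[0,1]]) - 4·det([[1,3],[4,1]]) + -3·det([[1,0],[4,0]])
    = -2·(0·1 - 3·0) - 4·(1·1 - 3·4) + -3·(1·0 - 0·4)
    = -2·0 - 4·-11 + -3·0
    = 0 + 44 + 0 = 44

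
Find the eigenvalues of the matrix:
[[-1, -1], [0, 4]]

Characteristic equation: det(A - λI) = 0
λ² - (trace)λ + (det) = 0
trace = -1 + 4 = 3, det = (-1)(4) - (-1)(0) = -4
λ² - (3)λ + (-4) = 0
λ = (3 ± √((3)² - 4·(-4))) / 2 = (3 ± √25) / 2
Solving: λ = -1, 4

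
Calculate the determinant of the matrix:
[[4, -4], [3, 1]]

For a 2×2 matrix [[a, b], [c, d]], det = ad - bc
det = (4)(1) - (-4)(3) = 4 - -12 = 16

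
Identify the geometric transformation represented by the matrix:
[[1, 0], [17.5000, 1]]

This matrix represents: vertical shear with factor 17.5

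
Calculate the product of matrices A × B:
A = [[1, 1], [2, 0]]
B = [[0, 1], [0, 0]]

Matrix multiplication:
C[0][0] = 1×0 + 1×0 = 0
C[0][1] = 1×1 + 1×0 = 1
C[1][0] = 2×0 + 0×0 = 0
C[1][1] = 2×1 + 0×0 = 2
Result: [[0, 1], [0, 2]]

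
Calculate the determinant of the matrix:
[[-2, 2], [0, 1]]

For a 2×2 matrix [[a, b], [c, d]], det = ad - bc
det = (-2)(1) - (2)(0) = -2 - 0 = -2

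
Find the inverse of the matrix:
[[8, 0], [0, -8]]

For [[a,b],[c,d]], inverse = (1/det)·[[d,-b],[-c,a]]
det = (8)(-8) - (0)(0) = -64 - 0 = -64
Inverse = (1/-64)·[[-8, 0], [0, 8]]
= [[1/8, 0], [0, -1/8]]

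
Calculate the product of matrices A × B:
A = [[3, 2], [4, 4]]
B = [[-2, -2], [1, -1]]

Matrix multiplication:
C[0][0] = 3×-2 + 2×1 = -4
C[0][1] = 3×-2 + 2×-1 = -8
C[1][0] = 4×-2 + 4×1 = -4
C[1][1] = 4×-2 + 4×-1 = -12
Result: [[-4, -8], [-4, -12]]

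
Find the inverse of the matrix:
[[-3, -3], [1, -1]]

For [[a,b],[c,d]], inverse = (1/det)·[[d,-b],[-c,a]]
det = (-3)(-1) - (-3)(1) = 3 - -3 = 6
Inverse = (1/6)·[[-1, 3], [-1, -3]]
= [[-1/6, 1/2], [-1/6, -1/2]]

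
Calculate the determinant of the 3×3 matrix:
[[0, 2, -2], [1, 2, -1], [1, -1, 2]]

Expansion along first row:
det = 0·det([[2,-1],[-1,2]]) - 2·det([[1,-1],[1,2]]) + -2·det([[1,2],[1,-1]])
    = 0·(2·2 - -1·-1) - 2·(1·2 - -1·1) + -2·(1·-1 - 2·1)
    = 0·3 - 2·3 + -2·-3
    = 0 + -6 + 6 = 0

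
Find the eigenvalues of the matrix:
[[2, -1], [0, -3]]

Characteristic equation: det(A - λI) = 0
λ² - (trace)λ + (det) = 0
trace = 2 + -3 = -1, det = (2)(-3) - (-1)(0) = -6
λ² - (-1)λ + (-6) = 0
λ = (-1 ± √((-1)² - 4·(-6))) / 2 = (-1 ± √25) / 2
Solving: λ = -3, 2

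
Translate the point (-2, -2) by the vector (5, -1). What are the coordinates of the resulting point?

Translation by (5, -1) (homogeneous matrix [[1, 0, 5], [0, 1, -1], [0, 0, 1]]):
x' = -2 + 5 = 3
y' = -2 + -1 = -3
Result: (3, -3)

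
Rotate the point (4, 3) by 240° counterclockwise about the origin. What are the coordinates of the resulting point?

Rotation matrix for 240°: [[cos 240°, -sin 240°], [sin 240°, cos 240°]] ≈ [[-0.500000, 0.866025], [-0.866025, -0.500000]]
[[-0.500000, 0.866025], [-0.866025, -0.500000]] × [4, 3]ᵀ ≈ [0.5981, -4.9641]ᵀ
Result: (0.5981, -4.9641)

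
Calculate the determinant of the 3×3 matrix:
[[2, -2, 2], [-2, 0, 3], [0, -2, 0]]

Expansion along first row:
det = 2·det([[0,3],[-2,0]]) - -2·det([[-2,3],[0,0]]) + 2·det([[-2,0],[0,-2]])
    = 2·(0·0 - 3·-2) - -2·(-2·0 - 3·0) + 2·(-2·-2 - 0·0)
    = 2·6 - -2·0 + 2·4
    = 12 + 0 + 8 = 20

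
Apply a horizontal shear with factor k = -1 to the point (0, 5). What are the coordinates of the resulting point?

Shear matrix for horizontal shear with factor k = -1:
[[1, -1], [0, 1]]
Result: (0, 5) → (-5, 5)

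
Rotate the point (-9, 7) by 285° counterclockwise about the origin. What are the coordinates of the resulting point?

Rotation matrix for 285°: [[cos 285°, -sin 285°], [sin 285°, cos 285°]] ≈ [[0.258819, 0.965926], [-0.965926, 0.258819]]
[[0.258819, 0.965926], [-0.965926, 0.258819]] × [-9, 7]ᵀ ≈ [4.4321, 10.5051]ᵀ
Result: (4.4321, 10.5051)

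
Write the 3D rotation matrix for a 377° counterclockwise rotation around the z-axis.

Rotation matrix for counterclockwise 377° around z-axis:
cos(377°) = 0.9563, sin(377°) = 0.2924
Result: [[0.9563, -0.2924, 0], [0.2924, 0.9563, 0], [0, 0, 1]]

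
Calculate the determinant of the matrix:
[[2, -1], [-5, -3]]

For a 2×2 matrix [[a, b], [c, d]], det = ad - bc
det = (2)(-3) - (-1)(-5) = -6 - 5 = -11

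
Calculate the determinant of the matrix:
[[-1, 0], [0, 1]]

For a 2×2 matrix [[a, b], [c, d]], det = ad - bc
det = (-1)(1) - (0)(0) = -1 - 0 = -1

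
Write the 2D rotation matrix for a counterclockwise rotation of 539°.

Rotation matrix formula: [[cos θ, -sin θ], [sin θ, cos θ]]
For θ = 539°:
cos(539°) = -0.9998
sin(539°) = 0.0175
Result: [[-0.9998, -0.0175], [0.0175, -0.9998]]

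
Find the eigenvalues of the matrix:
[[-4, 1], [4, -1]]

Characteristic equation: det(A - λI) = 0
λ² - (trace)λ + (det) = 0
trace = -4 + -1 = -5, det = (-4)(-1) - (1)(4) = 0
λ² - (-5)λ + (0) = 0
λ = (-5 ± √((-5)² - 4·(0))) / 2 = (-5 ± √25) / 2
Solving: λ = -5, 0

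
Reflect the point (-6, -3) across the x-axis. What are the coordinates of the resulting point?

Reflection across x-axis: (-6, -3) → (-6, 3)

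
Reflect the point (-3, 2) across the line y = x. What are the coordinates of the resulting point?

Reflection across line y = x: (-3, 2) → (2, -3)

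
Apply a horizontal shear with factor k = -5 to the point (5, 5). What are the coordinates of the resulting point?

Shear matrix for horizontal shear with factor k = -5:
[[1, -5], [0, 1]]
Result: (5, 5) → (-20, 5)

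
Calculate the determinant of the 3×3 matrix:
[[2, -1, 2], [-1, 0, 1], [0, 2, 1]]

Expansion along first row:
det = 2·det([[0,1],[2,1]]) - -1·det([[-1,1],[0,1]]) + 2·det([[-1,0],[0,2]])
    = 2·(0·1 - 1·2) - -1·(-1·1 - 1·0) + 2·(-1·2 - 0·0)
    = 2·-2 - -1·-1 + 2·-2
    = -4 + -1 + -4 = -9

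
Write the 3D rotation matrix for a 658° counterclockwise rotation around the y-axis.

Rotation matrix for counterclockwise 658° around y-axis:
cos(658°) = 0.4695, sin(658°) = -0.8829
Result: [[0.4695, 0, -0.8829], [0, 1, 0], [0.8829, 0, 0.4695]]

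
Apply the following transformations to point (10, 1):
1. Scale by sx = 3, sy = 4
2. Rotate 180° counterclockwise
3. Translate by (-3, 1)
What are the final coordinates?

Step 1: Scale → (30, 4)
Step 2: Rotate 180° → (-30, -4)
Step 3: Translate → (-33, -3)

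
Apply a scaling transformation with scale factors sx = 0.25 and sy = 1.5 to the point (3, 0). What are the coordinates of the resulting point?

Scaling matrix:
[[0.25, 0], [0, 1.50]]
Result: (3 × 0.25, 0 × 1.5) = (0.75, 0)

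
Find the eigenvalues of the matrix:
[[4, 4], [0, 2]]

Characteristic equation: det(A - λI) = 0
λ² - (trace)λ + (det) = 0
trace = 4 + 2 = 6, det = (4)(2) - (4)(0) = 8
λ² - (6)λ + (8) = 0
λ = (6 ± √((6)² - 4·(8))) / 2 = (6 ± √4) / 2
Solving: λ = 2, 4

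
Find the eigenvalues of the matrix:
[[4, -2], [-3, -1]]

Characteristic equation: det(A - λI) = 0
λ² - (trace)λ + (det) = 0
trace = 4 + -1 = 3, det = (4)(-1) - (-2)(-3) = -10
λ² - (3)λ + (-10) = 0
λ = (3 ± √((3)² - 4·(-10))) / 2 = (3 ± √49) / 2
Solving: λ = -2, 5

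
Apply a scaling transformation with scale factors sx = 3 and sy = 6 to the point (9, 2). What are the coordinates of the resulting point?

Scaling matrix:
[[3, 0], [0, 6]]
Result: (9 × 3, 2 × 6) = (27, 12)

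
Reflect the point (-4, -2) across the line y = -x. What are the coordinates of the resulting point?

Reflection across line y = -x: (-4, -2) → (2, 4)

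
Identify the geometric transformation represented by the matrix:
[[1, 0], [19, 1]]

This matrix represents: vertical shear with factor 19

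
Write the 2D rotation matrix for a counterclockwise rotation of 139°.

Rotation matrix formula: [[cos θ, -sin θ], [sin θ, cos θ]]
For θ = 139°:
cos(139°) = -0.7547
sin(139°) = 0.6561
Result: [[-0.7547, -0.6561], [0.6561, -0.7547]]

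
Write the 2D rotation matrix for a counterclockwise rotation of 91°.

Rotation matrix formula: [[cos θ, -sin θ], [sin θ, cos θ]]
For θ = 91°:
cos(91°) = -0.0175
sin(91°) = 0.9998
Result: [[-0.0175, -0.9998], [0.9998, -0.0175]]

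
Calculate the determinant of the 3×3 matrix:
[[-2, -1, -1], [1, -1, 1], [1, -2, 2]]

Expansion along first row:
det = -2·det([[-1,1],[-2,2]]) - -1·det([[1,1],[1,2]]) + -1·det([[1,-1],[1,-2]])
    = -2·(-1·2 - 1·-2) - -1·(1·2 - 1·1) + -1·(1·-2 - -1·1)
    = -2·0 - -1·1 + -1·-1
    = 0 + 1 + 1 = 2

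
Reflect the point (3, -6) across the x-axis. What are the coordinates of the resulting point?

Reflection across x-axis: (3, -6) → (3, 6)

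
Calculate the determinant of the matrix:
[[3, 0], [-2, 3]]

For a 2×2 matrix [[a, b], [c, d]], det = ad - bc
det = (3)(3) - (0)(-2) = 9 - 0 = 9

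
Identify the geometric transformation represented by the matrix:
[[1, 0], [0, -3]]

This matrix represents: non-uniform scaling by sx = 1, sy = -3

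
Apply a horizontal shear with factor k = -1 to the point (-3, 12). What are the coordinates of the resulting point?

Shear matrix for horizontal shear with factor k = -1:
[[1, -1], [0, 1]]
Result: (-3, 12) → (-15, 12)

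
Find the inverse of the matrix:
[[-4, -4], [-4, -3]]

For [[a,b],[c,d]], inverse = (1/det)·[[d,-b],[-c,a]]
det = (-4)(-3) - (-4)(-4) = 12 - 16 = -4
Inverse = (1/-4)·[[-3, 4], [4, -4]]
= [[3/4, -1], [-1, 1]]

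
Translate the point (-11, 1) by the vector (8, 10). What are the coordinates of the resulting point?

Translation by (8, 10) (homogeneous matrix [[1, 0, 8], [0, 1, 10], [0, 0, 1]]):
x' = -11 + 8 = -3
y' = 1 + 10 = 11
Result: (-3, 11)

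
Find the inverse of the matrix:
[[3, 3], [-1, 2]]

For [[a,b],[c,d]], inverse = (1/det)·[[d,-b],[-c,a]]
det = (3)(2) - (3)(-1) = 6 - -3 = 9
Inverse = (1/9)·[[2, -3], [1, 3]]
= [[2/9, -1/3], [1/9, 1/3]]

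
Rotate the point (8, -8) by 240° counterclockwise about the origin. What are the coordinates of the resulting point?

Rotation matrix for 240°: [[cos 240°, -sin 240°], [sin 240°, cos 240°]] ≈ [[-0.500000, 0.866025], [-0.866025, -0.500000]]
[[-0.500000, 0.866025], [-0.866025, -0.500000]] × [8, -8]ᵀ ≈ [-10.9282, -2.9282]ᵀ
Result: (-10.9282, -2.9282)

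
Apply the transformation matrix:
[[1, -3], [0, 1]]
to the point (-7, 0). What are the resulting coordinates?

Matrix multiplication:
[[1, -3], [0, 1]] × [-7, 0]ᵀ
= [(1)(-7) + (-3)(0), (0)(-7) + (1)(0)]ᵀ
= [-7, 0]ᵀ
Result: (-7, 0)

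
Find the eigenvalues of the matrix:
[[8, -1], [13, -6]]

Characteristic equation: det(A - λI) = 0
λ² - (trace)λ + (det) = 0
trace = 8 + -6 = 2, det = (8)(-6) - (-1)(13) = -35
λ² - (2)λ + (-35) = 0
λ = (2 ± √((2)² - 4·(-35))) / 2 = (2 ± √144) / 2
Solving: λ = -5, 7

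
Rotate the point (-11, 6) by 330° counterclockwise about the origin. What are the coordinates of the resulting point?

Rotation matrix for 330°: [[cos 330°, -sin 330°], [sin 330°, cos 330°]] ≈ [[0.866025, 0.500000], [-0.500000, 0.866025]]
[[0.866025, 0.500000], [-0.500000, 0.866025]] × [-11, 6]ᵀ ≈ [-6.5263, 10.6962]ᵀ
Result: (-6.5263, 10.6962)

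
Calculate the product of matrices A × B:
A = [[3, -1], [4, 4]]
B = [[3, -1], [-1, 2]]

Matrix multiplication:
C[0][0] = 3×3 + -1×-1 = 10
C[0][1] = 3×-1 + -1×2 = -5
C[1][0] = 4×3 + 4×-1 = 8
C[1][1] = 4×-1 + 4×2 = 4
Result: [[10, -5], [8, 4]]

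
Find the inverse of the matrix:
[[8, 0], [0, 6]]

For [[a,b],[c,d]], inverse = (1/det)·[[d,-b],[-c,a]]
det = (8)(6) - (0)(0) = 48 - 0 = 48
Inverse = (1/48)·[[6, 0], [0, 8]]
= [[1/8, 0], [0, 1/6]]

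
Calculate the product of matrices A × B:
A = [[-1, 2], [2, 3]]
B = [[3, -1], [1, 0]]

Matrix multiplication:
C[0][0] = -1×3 + 2×1 = -1
C[0][1] = -1×-1 + 2×0 = 1
C[1][0] = 2×3 + 3×1 = 9
C[1][1] = 2×-1 + 3×0 = -2
Result: [[-1, 1], [9, -2]]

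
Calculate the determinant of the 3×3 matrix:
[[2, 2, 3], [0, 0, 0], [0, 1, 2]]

Expansion along first row:
det = 2·det([[0,0],[1,2]]) - 2·det([[0,0],[0,2]]) + 3·det([[0,0],[0,1]])
    = 2·(0·2 - 0·1) - 2·(0·2 - 0·0) + 3·(0·1 - 0·0)
    = 2·0 - 2·0 + 3·0
    = 0 + 0 + 0 = 0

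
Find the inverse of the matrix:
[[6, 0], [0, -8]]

For [[a,b],[c,d]], inverse = (1/det)·[[d,-b],[-c,a]]
det = (6)(-8) - (0)(0) = -48 - 0 = -48
Inverse = (1/-48)·[[-8, 0], [0, 6]]
= [[1/6, 0], [0, -1/8]]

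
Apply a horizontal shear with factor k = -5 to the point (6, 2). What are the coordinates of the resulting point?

Shear matrix for horizontal shear with factor k = -5:
[[1, -5], [0, 1]]
Result: (6, 2) → (-4, 2)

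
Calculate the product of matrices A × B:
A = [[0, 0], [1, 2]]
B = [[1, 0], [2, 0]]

Matrix multiplication:
C[0][0] = 0×1 + 0×2 = 0
C[0][1] = 0×0 + 0×0 = 0
C[1][0] = 1×1 + 2×2 = 5
C[1][1] = 1×0 + 2×0 = 0
Result: [[0, 0], [5, 0]]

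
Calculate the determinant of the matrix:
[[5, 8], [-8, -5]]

For a 2×2 matrix [[a, b], [c, d]], det = ad - bc
det = (5)(-5) - (8)(-8) = -25 - -64 = 39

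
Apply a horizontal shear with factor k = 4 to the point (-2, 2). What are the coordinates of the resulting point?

Shear matrix for horizontal shear with factor k = 4:
[[1, 4], [0, 1]]
Result: (-2, 2) → (6, 2)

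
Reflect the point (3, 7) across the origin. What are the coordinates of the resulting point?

Reflection across origin: (3, 7) → (-3, -7)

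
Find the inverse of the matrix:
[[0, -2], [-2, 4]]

For [[a,b],[c,d]], inverse = (1/det)·[[d,-b],[-c,a]]
det = (0)(4) - (-2)(-2) = 0 - 4 = -4
Inverse = (1/-4)·[[4, 2], [2, 0]]
= [[-1, -1/2], [-1/2, 0]]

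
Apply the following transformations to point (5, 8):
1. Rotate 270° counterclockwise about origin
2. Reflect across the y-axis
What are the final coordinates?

Step 1: Rotate 270° → (8, -5)
Step 2: Reflect across y-axis → (-8, -5)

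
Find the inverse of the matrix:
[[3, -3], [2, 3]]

For [[a,b],[c,d]], inverse = (1/det)·[[d,-b],[-c,a]]
det = (3)(3) - (-3)(2) = 9 - -6 = 15
Inverse = (1/15)·[[3, 3], [-2, 3]]
= [[1/5, 1/5], [-2/15, 1/5]]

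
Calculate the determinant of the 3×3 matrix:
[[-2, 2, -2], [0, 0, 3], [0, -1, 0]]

Expansion along first row:
det = -2·det([[0,3],[-1,0]]) - 2·det([[0,3],[0,0]]) + -2·det([[0,0],[0,-1]])
    = -2·(0·0 - 3·-1) - 2·(0·0 - 3·0) + -2·(0·-1 - 0·0)
    = -2·3 - 2·0 + -2·0
    = -6 + 0 + 0 = -6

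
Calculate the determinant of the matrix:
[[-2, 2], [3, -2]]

For a 2×2 matrix [[a, b], [c, d]], det = ad - bc
det = (-2)(-2) - (2)(3) = 4 - 6 = -2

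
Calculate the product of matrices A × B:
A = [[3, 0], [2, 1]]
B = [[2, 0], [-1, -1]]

Matrix multiplication:
C[0][0] = 3×2 + 0×-1 = 6
C[0][1] = 3×0 + 0×-1 = 0
C[1][0] = 2×2 + 1×-1 = 3
C[1][1] = 2×0 + 1×-1 = -1
Result: [[6, 0], [3, -1]]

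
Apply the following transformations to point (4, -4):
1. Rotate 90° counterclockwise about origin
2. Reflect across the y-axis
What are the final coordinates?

Step 1: Rotate 90° → (4, 4)
Step 2: Reflect across y-axis → (-4, 4)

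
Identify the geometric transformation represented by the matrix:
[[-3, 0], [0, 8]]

This matrix represents: non-uniform scaling by sx = -3, sy = 8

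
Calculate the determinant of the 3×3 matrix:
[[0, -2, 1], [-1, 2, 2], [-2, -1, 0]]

Expansion along first row:
det = 0·det([[2,2],[-1,0]]) - -2·det([[-1,2],[-2,0]]) + 1·det([[-1,2],[-2,-1]])
    = 0·(2·0 - 2·-1) - -2·(-1·0 - 2·-2) + 1·(-1·-1 - 2·-2)
    = 0·2 - -2·4 + 1·5
    = 0 + 8 + 5 = 13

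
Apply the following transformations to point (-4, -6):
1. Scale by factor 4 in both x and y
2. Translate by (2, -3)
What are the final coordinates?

Step 1: Scale (-4, -6) by 4 → (-16, -24)
Step 2: Translate by (2, -3) → (-14, -27)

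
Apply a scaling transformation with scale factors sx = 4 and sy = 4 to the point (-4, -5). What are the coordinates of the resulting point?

Scaling matrix:
[[4, 0], [0, 4]]
Result: (-4 × 4, -5 × 4) = (-16, -20)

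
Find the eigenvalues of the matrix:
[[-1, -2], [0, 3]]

Characteristic equation: det(A - λI) = 0
λ² - (trace)λ + (det) = 0
trace = -1 + 3 = 2, det = (-1)(3) - (-2)(0) = -3
λ² - (2)λ + (-3) = 0
λ = (2 ± √((2)² - 4·(-3))) / 2 = (2 ± √16) / 2
Solving: λ = -1, 3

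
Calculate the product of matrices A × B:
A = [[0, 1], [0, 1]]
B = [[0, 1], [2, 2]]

Matrix multiplication:
C[0][0] = 0×0 + 1×2 = 2
C[0][1] = 0×1 + 1×2 = 2
C[1][0] = 0×0 + 1×2 = 2
C[1][1] = 0×1 + 1×2 = 2
Result: [[2, 2], [2, 2]]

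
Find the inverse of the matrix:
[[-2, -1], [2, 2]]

For [[a,b],[c,d]], inverse = (1/det)·[[d,-b],[-c,a]]
det = (-2)(2) - (-1)(2) = -4 - -2 = -2
Inverse = (1/-2)·[[2, 1], [-2, -2]]
= [[-1, -1/2], [1, 1]]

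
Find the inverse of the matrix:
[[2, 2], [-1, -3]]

For [[a,b],[c,d]], inverse = (1/det)·[[d,-b],[-c,a]]
det = (2)(-3) - (2)(-1) = -6 - -2 = -4
Inverse = (1/-4)·[[-3, -2], [1, 2]]
= [[3/4, 1/2], [-1/4, -1/2]]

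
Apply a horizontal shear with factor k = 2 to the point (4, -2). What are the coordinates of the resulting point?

Shear matrix for horizontal shear with factor k = 2:
[[1, 2], [0, 1]]
Result: (4, -2) → (0, -2)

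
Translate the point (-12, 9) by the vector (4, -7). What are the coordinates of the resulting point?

Translation by (4, -7) (homogeneous matrix [[1, 0, 4], [0, 1, -7], [0, 0, 1]]):
x' = -12 + 4 = -8
y' = 9 + -7 = 2
Result: (-8, 2)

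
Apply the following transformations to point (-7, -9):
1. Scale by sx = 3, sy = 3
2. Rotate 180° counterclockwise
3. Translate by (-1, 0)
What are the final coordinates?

Step 1: Scale → (-21, -27)
Step 2: Rotate 180° → (21, 27)
Step 3: Translate → (20, 27)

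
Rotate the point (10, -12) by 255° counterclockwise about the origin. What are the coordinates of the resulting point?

Rotation matrix for 255°: [[cos 255°, -sin 255°], [sin 255°, cos 255°]] ≈ [[-0.258819, 0.965926], [-0.965926, -0.258819]]
[[-0.258819, 0.965926], [-0.965926, -0.258819]] × [10, -12]ᵀ ≈ [-14.1793, -6.5534]ᵀ
Result: (-14.1793, -6.5534)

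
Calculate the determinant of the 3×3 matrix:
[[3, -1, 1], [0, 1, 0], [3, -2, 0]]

Expansion along first row:
det = 3·det([[1,0],[-2,0]]) - -1·det([[0,0],[3,0]]) + 1·det([[0,1],[3,-2]])
    = 3·(1·0 - 0·-2) - -1·(0·0 - 0·3) + 1·(0·-2 - 1·3)
    = 3·0 - -1·0 + 1·-3
    = 0 + 0 + -3 = -3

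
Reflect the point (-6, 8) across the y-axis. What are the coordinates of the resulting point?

Reflection across y-axis: (-6, 8) → (6, 8)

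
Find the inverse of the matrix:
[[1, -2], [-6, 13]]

For [[a,b],[c,d]], inverse = (1/det)·[[d,-b],[-c,a]]
det = (1)(13) - (-2)(-6) = 13 - 12 = 1
Inverse = [[13, 2], [6, 1]]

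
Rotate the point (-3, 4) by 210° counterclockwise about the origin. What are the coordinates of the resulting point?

Rotation matrix for 210°: [[cos 210°, -sin 210°], [sin 210°, cos 210°]] ≈ [[-0.866025, 0.500000], [-0.500000, -0.866025]]
[[-0.866025, 0.500000], [-0.500000, -0.866025]] × [-3, 4]ᵀ ≈ [4.5981, -1.9641]ᵀ
Result: (4.5981, -1.9641)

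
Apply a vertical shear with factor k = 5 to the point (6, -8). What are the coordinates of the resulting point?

Shear matrix for vertical shear with factor k = 5:
[[1, 0], [5, 1]]
Result: (6, -8) → (6, 22)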